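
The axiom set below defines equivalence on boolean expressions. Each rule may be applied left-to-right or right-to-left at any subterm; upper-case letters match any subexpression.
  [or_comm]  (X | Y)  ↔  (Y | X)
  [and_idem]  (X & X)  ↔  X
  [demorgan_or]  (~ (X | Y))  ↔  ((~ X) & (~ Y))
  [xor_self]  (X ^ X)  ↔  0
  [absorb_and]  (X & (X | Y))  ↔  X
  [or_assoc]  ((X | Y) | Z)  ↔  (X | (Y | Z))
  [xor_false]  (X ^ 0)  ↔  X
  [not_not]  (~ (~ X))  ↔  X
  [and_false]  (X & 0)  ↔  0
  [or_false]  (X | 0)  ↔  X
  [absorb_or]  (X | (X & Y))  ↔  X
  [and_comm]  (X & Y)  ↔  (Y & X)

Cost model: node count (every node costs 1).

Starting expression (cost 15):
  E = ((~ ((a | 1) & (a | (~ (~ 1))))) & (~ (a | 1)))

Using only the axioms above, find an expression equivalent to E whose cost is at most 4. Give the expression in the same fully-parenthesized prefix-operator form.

1. [not_not →] (~ (~ 1))  →  1;  E = ((~ ((a | 1) & (a | 1))) & (~ (a | 1)))
2. [and_idem →] ((a | 1) & (a | 1))  →  (a | 1);  E = ((~ (a | 1)) & (~ (a | 1)))
3. [and_idem →] ((~ (a | 1)) & (~ (a | 1)))  →  (~ (a | 1));  cost 4 ≤ 4, done

(~ (a | 1))   [cost 4]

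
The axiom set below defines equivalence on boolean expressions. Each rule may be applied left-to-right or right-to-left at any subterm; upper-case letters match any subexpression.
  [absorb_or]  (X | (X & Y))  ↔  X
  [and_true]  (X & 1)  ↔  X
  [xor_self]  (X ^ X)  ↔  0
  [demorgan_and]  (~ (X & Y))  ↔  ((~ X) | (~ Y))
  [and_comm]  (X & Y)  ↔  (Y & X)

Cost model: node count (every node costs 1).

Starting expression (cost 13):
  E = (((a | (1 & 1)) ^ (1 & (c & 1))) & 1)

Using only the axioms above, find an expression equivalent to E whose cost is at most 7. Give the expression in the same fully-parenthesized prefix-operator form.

((a | 1) ^ (1 & c))   [cost 7]

step 1: and_true (→) rewrites (((a | (1 & 1)) ^ (1 & (c & 1))) & 1) into ((a | (1 & 1)) ^ (1 & (c & 1)))
step 2: and_true (→) rewrites (c & 1) into c, now ((a | (1 & 1)) ^ (1 & c))
step 3: and_true (→) rewrites (1 & 1) into 1, reaching cost 7 (bound 7)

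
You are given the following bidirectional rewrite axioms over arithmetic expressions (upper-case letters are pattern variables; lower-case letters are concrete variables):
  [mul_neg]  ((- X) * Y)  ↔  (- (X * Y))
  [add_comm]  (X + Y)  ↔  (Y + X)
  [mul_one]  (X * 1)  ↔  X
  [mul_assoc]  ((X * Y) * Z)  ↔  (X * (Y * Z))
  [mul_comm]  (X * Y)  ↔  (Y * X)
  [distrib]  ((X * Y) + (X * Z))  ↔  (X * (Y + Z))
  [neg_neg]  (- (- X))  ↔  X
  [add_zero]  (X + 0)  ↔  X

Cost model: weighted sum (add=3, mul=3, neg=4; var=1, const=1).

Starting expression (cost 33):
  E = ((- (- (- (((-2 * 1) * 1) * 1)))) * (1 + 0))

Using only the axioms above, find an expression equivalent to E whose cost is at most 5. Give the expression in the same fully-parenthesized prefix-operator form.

1. [neg_neg →] (- (- (- (((-2 * 1) * 1) * 1))))  →  (- (((-2 * 1) * 1) * 1));  E = ((- (((-2 * 1) * 1) * 1)) * (1 + 0))
2. [mul_one →] (-2 * 1)  →  -2;  E = ((- ((-2 * 1) * 1)) * (1 + 0))
3. [mul_one →] ((-2 * 1) * 1)  →  (-2 * 1);  E = ((- (-2 * 1)) * (1 + 0))
4. [add_zero →] (1 + 0)  →  1;  E = ((- (-2 * 1)) * 1)
5. [mul_one →] (-2 * 1)  →  -2;  E = ((- -2) * 1)
6. [mul_one →] ((- -2) * 1)  →  (- -2);  cost 5 ≤ 5, done

(- -2)   [cost 5]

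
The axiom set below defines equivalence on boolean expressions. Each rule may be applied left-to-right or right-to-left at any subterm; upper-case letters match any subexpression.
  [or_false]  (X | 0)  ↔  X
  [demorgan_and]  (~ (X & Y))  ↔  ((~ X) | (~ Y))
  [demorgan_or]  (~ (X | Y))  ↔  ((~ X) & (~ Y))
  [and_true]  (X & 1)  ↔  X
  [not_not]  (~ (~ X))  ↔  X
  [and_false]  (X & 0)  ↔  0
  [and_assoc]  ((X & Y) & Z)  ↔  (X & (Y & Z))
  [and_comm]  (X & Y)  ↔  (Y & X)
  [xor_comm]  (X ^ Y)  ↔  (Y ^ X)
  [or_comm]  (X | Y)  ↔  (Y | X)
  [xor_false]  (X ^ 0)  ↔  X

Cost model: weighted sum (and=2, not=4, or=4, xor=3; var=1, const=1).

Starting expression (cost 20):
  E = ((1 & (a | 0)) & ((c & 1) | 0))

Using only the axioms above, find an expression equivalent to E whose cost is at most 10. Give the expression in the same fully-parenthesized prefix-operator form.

(1) ((c & 1) | 0)  =[or_false →]=  (c & 1)    ⊢ ((1 & (a | 0)) & (c & 1))
(2) (a | 0)  =[or_false →]=  a    ⊢ cost 10, within 10

((1 & a) & (c & 1))   [cost 10]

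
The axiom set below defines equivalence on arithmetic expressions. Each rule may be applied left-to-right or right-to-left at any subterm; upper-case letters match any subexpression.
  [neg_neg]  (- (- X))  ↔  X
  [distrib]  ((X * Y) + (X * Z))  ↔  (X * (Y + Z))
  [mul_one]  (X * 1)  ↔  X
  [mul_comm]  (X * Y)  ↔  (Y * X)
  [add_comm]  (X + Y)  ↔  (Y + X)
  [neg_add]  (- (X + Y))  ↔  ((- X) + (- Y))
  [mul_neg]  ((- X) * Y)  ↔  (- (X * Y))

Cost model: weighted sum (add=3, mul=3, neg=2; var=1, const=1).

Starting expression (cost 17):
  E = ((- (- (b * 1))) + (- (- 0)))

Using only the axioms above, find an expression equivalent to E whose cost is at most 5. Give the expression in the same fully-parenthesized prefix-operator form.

(b + 0)   [cost 5]

(1) (- (- 0))  =[neg_neg →]=  0    ⊢ ((- (- (b * 1))) + 0)
(2) (b * 1)  =[mul_one →]=  b    ⊢ ((- (- b)) + 0)
(3) (- (- b))  =[neg_neg →]=  b    ⊢ cost 5, within 5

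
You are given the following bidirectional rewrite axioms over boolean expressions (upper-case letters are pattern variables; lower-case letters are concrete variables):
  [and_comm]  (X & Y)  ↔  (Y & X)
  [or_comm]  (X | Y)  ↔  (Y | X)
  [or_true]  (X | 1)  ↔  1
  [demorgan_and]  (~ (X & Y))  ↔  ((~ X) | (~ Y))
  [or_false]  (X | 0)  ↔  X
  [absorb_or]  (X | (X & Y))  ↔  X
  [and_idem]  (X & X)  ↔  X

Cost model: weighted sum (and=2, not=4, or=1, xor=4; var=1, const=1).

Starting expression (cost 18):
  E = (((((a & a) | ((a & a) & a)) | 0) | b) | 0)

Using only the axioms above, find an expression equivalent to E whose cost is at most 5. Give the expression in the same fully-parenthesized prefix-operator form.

((b | a) | 0)   [cost 5]

step 1: absorb_or (→) rewrites ((a & a) | ((a & a) & a)) into (a & a), now ((((a & a) | 0) | b) | 0)
step 2: or_false (→) rewrites ((a & a) | 0) into (a & a), now (((a & a) | b) | 0)
step 3: or_comm (→) rewrites ((a & a) | b) into (b | (a & a)), now ((b | (a & a)) | 0)
step 4: and_idem (→) rewrites (a & a) into a, reaching cost 5 (bound 5)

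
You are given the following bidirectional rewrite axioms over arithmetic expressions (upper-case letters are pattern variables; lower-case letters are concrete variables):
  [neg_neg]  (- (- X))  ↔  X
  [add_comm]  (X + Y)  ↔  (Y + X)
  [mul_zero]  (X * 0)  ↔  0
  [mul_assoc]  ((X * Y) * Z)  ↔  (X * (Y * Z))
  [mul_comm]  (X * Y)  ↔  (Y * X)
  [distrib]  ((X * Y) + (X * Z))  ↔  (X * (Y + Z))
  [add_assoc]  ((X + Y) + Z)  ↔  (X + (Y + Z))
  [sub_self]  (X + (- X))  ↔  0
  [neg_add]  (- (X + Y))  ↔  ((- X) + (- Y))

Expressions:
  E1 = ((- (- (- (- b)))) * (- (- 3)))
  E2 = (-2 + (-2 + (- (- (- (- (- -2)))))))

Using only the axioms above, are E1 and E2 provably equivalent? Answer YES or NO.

NO

The axioms are sound identities: if E1 ↔* E2 then E1 and E2 evaluate identically under any assignment.
Under b=0: E1 evaluates to 0, E2 to -2. Distinct ⇒ no rewrite sequence connects them.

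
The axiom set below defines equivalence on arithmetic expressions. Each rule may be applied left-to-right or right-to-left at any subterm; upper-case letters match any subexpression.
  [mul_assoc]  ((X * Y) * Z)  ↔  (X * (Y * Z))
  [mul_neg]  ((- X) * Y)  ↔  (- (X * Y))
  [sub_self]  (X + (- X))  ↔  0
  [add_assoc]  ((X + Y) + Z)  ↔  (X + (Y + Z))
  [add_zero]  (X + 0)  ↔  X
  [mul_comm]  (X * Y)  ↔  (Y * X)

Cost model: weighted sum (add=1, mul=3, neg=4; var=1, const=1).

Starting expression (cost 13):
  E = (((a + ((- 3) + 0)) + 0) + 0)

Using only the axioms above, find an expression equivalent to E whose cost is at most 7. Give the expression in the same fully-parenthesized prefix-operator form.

step 1: add_zero (→) rewrites ((a + ((- 3) + 0)) + 0) into (a + ((- 3) + 0)), now ((a + ((- 3) + 0)) + 0)
step 2: add_zero (→) rewrites ((a + ((- 3) + 0)) + 0) into (a + ((- 3) + 0))
step 3: add_zero (→) rewrites ((- 3) + 0) into (- 3), reaching cost 7 (bound 7)

(a + (- 3))   [cost 7]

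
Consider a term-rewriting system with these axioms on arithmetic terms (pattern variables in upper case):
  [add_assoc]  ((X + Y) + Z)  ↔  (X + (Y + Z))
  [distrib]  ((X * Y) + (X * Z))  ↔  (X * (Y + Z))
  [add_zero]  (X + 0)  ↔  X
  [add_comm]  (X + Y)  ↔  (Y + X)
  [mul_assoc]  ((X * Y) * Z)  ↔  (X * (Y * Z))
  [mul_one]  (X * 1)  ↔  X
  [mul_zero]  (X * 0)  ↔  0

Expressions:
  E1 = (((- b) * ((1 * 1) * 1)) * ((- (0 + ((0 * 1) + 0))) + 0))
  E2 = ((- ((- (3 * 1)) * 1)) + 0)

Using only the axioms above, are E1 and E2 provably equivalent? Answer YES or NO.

All listed rules preserve value, hence provable equivalence implies equal values everywhere; look for a separating assignment.
b=0 gives E1 ↦ 0, E2 ↦ 3; values differ ⇒ not provably equivalent.

NO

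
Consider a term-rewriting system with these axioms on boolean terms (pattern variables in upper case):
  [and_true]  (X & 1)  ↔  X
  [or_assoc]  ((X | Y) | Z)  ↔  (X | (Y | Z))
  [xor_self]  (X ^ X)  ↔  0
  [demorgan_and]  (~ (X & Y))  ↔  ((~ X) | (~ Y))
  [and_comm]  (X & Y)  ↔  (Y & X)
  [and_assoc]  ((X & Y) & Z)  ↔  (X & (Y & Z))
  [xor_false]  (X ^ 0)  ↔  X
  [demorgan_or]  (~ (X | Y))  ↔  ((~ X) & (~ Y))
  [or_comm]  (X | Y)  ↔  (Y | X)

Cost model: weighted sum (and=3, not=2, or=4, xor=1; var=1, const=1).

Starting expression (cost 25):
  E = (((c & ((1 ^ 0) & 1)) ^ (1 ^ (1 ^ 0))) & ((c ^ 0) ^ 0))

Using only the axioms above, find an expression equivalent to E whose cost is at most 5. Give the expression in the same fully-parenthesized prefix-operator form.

(c & c)   [cost 5]

step 1: and_true (→) rewrites ((1 ^ 0) & 1) into (1 ^ 0), now (((c & (1 ^ 0)) ^ (1 ^ (1 ^ 0))) & ((c ^ 0) ^ 0))
step 2: xor_false (→) rewrites (c ^ 0) into c, now (((c & (1 ^ 0)) ^ (1 ^ (1 ^ 0))) & (c ^ 0))
step 3: xor_false (→) rewrites (1 ^ 0) into 1, now (((c & (1 ^ 0)) ^ (1 ^ 1)) & (c ^ 0))
step 4: xor_false (→) rewrites (1 ^ 0) into 1, now (((c & 1) ^ (1 ^ 1)) & (c ^ 0))
step 5: xor_self (→) rewrites (1 ^ 1) into 0, now (((c & 1) ^ 0) & (c ^ 0))
step 6: xor_false (→) rewrites ((c & 1) ^ 0) into (c & 1), now ((c & 1) & (c ^ 0))
step 7: xor_false (→) rewrites (c ^ 0) into c, now ((c & 1) & c)
step 8: and_true (→) rewrites (c & 1) into c, reaching cost 5 (bound 5)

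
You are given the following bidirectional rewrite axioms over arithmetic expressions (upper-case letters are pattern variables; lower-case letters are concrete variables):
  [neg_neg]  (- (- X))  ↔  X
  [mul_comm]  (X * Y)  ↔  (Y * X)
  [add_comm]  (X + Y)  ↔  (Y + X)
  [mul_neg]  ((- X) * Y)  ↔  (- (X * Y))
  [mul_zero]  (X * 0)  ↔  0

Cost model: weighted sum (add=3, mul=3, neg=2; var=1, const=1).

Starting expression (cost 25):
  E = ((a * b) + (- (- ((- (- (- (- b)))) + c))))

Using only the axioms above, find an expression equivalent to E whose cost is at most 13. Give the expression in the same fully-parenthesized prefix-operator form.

((a * b) + (b + c))   [cost 13]

step 1: neg_neg (→) rewrites (- (- ((- (- (- (- b)))) + c))) into ((- (- (- (- b)))) + c), now ((a * b) + ((- (- (- (- b)))) + c))
step 2: neg_neg (→) rewrites (- (- (- b))) into (- b), now ((a * b) + ((- (- b)) + c))
step 3: neg_neg (→) rewrites (- (- b)) into b, reaching cost 13 (bound 13)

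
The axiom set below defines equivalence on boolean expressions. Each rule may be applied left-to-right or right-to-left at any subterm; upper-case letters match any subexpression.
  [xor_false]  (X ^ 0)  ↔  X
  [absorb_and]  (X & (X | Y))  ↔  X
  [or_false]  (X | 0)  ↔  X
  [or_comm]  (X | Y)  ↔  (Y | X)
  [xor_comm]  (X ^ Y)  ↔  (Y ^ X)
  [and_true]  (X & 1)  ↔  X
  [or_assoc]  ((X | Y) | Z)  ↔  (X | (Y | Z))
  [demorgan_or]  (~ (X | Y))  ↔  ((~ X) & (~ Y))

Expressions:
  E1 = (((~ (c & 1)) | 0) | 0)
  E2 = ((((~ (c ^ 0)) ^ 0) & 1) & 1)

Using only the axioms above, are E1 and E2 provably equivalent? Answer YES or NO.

step 1: and_true (→) rewrites (c & 1) into c, now (((~ c) | 0) | 0)
step 2: or_false (→) rewrites (((~ c) | 0) | 0) into ((~ c) | 0)
step 3: or_false (→) rewrites ((~ c) | 0) into (~ c)
step 4: xor_false (←) rewrites (~ c) into ((~ c) ^ 0)
step 5: xor_false (←) rewrites c into (c ^ 0), now ((~ (c ^ 0)) ^ 0)
step 6: and_true (←) rewrites ((~ (c ^ 0)) ^ 0) into (((~ (c ^ 0)) ^ 0) & 1)
step 7: and_true (←) rewrites (((~ (c ^ 0)) ^ 0) & 1) into ((((~ (c ^ 0)) ^ 0) & 1) & 1), which is E2

YES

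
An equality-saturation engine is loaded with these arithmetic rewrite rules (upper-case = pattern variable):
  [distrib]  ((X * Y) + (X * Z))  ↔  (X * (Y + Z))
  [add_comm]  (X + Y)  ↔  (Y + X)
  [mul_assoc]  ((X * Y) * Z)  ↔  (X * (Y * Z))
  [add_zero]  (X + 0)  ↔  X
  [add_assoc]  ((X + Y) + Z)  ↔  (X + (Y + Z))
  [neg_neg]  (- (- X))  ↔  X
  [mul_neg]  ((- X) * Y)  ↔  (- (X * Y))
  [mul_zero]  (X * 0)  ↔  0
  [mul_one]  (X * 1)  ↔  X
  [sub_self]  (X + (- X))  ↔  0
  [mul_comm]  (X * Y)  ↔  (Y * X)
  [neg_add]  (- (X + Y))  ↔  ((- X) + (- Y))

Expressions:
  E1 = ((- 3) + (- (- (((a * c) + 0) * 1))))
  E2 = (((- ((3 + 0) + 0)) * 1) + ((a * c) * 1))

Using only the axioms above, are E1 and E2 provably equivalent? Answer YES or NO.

(1) (((a * c) + 0) * 1)  =[mul_one →]=  ((a * c) + 0)    ⊢ ((- 3) + (- (- ((a * c) + 0))))
(2) ((a * c) + 0)  =[add_zero →]=  (a * c)    ⊢ ((- 3) + (- (- (a * c))))
(3) (- (- (a * c)))  =[neg_neg →]=  (a * c)    ⊢ ((- 3) + (a * c))
(4) 3  =[add_zero ←]=  (3 + 0)    ⊢ ((- (3 + 0)) + (a * c))
(5) (a * c)  =[mul_one ←]=  ((a * c) * 1)    ⊢ ((- (3 + 0)) + ((a * c) * 1))
(6) (- (3 + 0))  =[mul_one ←]=  ((- (3 + 0)) * 1)    ⊢ (((- (3 + 0)) * 1) + ((a * c) * 1))
(7) (3 + 0)  =[add_zero ←]=  ((3 + 0) + 0)    ⊢ E2

YES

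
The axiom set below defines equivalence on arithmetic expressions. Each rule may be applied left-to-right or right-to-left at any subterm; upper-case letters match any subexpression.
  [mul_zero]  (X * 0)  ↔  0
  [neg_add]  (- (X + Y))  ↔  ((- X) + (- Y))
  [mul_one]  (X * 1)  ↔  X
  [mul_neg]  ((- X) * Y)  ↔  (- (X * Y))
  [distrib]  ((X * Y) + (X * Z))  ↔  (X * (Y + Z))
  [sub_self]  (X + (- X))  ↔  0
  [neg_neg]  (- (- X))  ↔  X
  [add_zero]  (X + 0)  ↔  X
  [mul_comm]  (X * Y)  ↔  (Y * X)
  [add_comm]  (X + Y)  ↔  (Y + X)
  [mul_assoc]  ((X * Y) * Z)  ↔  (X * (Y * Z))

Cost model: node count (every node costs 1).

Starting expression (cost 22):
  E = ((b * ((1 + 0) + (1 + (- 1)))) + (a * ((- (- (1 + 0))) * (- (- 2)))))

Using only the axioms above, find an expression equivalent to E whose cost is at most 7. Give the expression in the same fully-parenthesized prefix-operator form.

1. [add_zero →] (1 + 0)  →  1;  E = ((b * ((1 + 0) + (1 + (- 1)))) + (a * ((- (- 1)) * (- (- 2)))))
2. [sub_self →] (1 + (- 1))  →  0;  E = ((b * ((1 + 0) + 0)) + (a * ((- (- 1)) * (- (- 2)))))
3. [neg_neg →] (- (- 1))  →  1;  E = ((b * ((1 + 0) + 0)) + (a * (1 * (- (- 2)))))
4. [neg_neg →] (- (- 2))  →  2;  E = ((b * ((1 + 0) + 0)) + (a * (1 * 2)))
5. [add_zero →] ((1 + 0) + 0)  →  (1 + 0);  E = ((b * (1 + 0)) + (a * (1 * 2)))
6. [add_zero →] (1 + 0)  →  1;  E = ((b * 1) + (a * (1 * 2)))
7. [mul_comm →] (1 * 2)  →  (2 * 1);  E = ((b * 1) + (a * (2 * 1)))
8. [mul_one →] (2 * 1)  →  2;  cost 7 ≤ 7, done

((b * 1) + (a * 2))   [cost 7]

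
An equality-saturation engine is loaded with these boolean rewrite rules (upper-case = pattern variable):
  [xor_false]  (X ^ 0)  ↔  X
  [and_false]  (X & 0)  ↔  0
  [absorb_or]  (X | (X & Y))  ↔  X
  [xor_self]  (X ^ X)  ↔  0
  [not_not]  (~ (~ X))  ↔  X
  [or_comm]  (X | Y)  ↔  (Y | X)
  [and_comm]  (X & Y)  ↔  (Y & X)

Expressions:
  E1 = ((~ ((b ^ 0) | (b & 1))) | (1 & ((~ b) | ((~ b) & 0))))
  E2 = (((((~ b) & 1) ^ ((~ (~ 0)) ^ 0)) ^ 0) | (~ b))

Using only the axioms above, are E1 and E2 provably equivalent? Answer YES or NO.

YES

(1) ((~ b) | ((~ b) & 0))  =[absorb_or →]=  (~ b)    ⊢ ((~ ((b ^ 0) | (b & 1))) | (1 & (~ b)))
(2) (1 & (~ b))  =[and_comm →]=  ((~ b) & 1)    ⊢ ((~ ((b ^ 0) | (b & 1))) | ((~ b) & 1))
(3) (b ^ 0)  =[xor_false →]=  b    ⊢ ((~ (b | (b & 1))) | ((~ b) & 1))
(4) (b | (b & 1))  =[absorb_or →]=  b    ⊢ ((~ b) | ((~ b) & 1))
(5) ((~ b) & 1)  =[xor_false ←]=  (((~ b) & 1) ^ 0)    ⊢ ((~ b) | (((~ b) & 1) ^ 0))
(6) ((~ b) | (((~ b) & 1) ^ 0))  =[or_comm →]=  ((((~ b) & 1) ^ 0) | (~ b))
(7) (((~ b) & 1) ^ 0)  =[xor_false ←]=  ((((~ b) & 1) ^ 0) ^ 0)    ⊢ (((((~ b) & 1) ^ 0) ^ 0) | (~ b))
(8) 0  =[xor_false ←]=  (0 ^ 0)    ⊢ (((((~ b) & 1) ^ (0 ^ 0)) ^ 0) | (~ b))
(9) 0  =[not_not ←]=  (~ (~ 0))    ⊢ E2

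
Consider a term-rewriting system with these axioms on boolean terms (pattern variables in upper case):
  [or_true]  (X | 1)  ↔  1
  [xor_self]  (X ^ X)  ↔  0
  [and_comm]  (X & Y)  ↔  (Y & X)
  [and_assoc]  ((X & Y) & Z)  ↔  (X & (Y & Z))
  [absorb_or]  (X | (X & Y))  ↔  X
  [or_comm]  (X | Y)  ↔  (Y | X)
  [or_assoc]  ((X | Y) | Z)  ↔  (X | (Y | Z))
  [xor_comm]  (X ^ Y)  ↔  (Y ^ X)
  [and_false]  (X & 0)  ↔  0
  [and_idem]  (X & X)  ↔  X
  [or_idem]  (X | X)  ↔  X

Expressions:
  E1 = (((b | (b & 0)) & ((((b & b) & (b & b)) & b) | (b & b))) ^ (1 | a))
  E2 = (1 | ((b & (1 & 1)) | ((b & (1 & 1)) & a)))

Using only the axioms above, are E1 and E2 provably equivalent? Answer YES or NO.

All listed rules preserve value, hence provable equivalence implies equal values everywhere; look for a separating assignment.
a=0, b=1 gives E1 ↦ 0, E2 ↦ 1; values differ ⇒ not provably equivalent.

NO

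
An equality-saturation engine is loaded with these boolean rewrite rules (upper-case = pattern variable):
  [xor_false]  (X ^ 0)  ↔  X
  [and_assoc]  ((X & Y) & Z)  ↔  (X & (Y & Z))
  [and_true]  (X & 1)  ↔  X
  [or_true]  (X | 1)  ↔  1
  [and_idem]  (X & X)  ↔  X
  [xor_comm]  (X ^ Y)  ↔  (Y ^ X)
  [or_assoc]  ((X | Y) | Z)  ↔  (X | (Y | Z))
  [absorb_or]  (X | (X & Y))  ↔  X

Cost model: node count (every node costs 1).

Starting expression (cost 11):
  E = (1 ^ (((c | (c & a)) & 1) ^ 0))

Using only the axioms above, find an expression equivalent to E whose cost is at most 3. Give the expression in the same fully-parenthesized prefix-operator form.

step 1: xor_false (→) rewrites (((c | (c & a)) & 1) ^ 0) into ((c | (c & a)) & 1), now (1 ^ ((c | (c & a)) & 1))
step 2: absorb_or (→) rewrites (c | (c & a)) into c, now (1 ^ (c & 1))
step 3: and_true (→) rewrites (c & 1) into c, reaching cost 3 (bound 3)

(1 ^ c)   [cost 3]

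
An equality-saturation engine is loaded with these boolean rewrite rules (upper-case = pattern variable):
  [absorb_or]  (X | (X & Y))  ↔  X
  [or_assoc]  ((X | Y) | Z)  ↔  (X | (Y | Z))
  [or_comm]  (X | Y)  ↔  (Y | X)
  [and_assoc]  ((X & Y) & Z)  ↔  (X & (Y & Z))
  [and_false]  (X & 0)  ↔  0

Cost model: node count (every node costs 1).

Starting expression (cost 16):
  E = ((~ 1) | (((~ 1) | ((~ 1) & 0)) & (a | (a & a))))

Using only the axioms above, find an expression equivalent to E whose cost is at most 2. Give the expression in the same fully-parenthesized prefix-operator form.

(1) (a | (a & a))  =[absorb_or →]=  a    ⊢ ((~ 1) | (((~ 1) | ((~ 1) & 0)) & a))
(2) ((~ 1) | ((~ 1) & 0))  =[absorb_or →]=  (~ 1)    ⊢ ((~ 1) | ((~ 1) & a))
(3) ((~ 1) | ((~ 1) & a))  =[absorb_or →]=  (~ 1)    ⊢ cost 2, within 2

(~ 1)   [cost 2]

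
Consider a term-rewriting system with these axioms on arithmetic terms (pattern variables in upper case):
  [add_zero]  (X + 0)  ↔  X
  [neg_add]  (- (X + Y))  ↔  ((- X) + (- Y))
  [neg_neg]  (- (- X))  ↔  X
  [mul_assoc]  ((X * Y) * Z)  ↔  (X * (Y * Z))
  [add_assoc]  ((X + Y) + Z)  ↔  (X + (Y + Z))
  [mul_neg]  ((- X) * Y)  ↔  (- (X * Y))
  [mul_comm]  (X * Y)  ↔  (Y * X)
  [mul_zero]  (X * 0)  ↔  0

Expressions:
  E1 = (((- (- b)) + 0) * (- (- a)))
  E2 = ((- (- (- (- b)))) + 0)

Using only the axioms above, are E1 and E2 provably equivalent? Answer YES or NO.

NO

The axioms are sound identities: if E1 ↔* E2 then E1 and E2 evaluate identically under any assignment.
Under a=0, b=1: E1 evaluates to 0, E2 to 1. Distinct ⇒ no rewrite sequence connects them.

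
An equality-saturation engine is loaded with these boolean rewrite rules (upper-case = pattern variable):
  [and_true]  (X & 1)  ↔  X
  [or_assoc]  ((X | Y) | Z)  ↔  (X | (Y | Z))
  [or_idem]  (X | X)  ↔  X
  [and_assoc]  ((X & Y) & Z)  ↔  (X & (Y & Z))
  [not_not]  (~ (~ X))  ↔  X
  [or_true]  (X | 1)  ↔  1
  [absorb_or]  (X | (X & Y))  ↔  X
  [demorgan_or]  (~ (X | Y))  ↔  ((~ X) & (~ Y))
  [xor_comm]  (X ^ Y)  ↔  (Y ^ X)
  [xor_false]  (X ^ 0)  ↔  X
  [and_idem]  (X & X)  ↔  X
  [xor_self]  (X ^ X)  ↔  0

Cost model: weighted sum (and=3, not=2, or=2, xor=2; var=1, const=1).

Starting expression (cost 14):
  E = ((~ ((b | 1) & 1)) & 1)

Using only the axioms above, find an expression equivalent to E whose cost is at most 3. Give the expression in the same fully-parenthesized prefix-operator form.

1. [and_true →] ((b | 1) & 1)  →  (b | 1);  E = ((~ (b | 1)) & 1)
2. [and_true →] ((~ (b | 1)) & 1)  →  (~ (b | 1))
3. [or_true →] (b | 1)  →  1;  cost 3 ≤ 3, done

(~ 1)   [cost 3]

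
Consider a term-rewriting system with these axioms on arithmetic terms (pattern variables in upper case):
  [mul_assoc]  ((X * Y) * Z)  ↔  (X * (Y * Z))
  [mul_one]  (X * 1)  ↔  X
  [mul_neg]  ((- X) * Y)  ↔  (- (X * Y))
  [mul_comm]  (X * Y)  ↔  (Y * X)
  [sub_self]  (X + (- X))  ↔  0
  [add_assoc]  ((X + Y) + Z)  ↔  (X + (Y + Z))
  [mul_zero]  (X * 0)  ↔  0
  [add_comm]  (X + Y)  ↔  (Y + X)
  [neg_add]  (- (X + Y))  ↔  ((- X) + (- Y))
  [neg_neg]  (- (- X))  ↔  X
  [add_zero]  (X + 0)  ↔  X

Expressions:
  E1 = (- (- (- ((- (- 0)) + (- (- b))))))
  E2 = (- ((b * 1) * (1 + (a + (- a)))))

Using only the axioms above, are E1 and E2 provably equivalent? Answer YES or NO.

YES

(1) (- (- (- ((- (- 0)) + (- (- b))))))  =[neg_neg →]=  (- ((- (- 0)) + (- (- b))))
(2) ((- (- 0)) + (- (- b)))  =[add_comm →]=  ((- (- b)) + (- (- 0)))    ⊢ (- ((- (- b)) + (- (- 0))))
(3) (- (- 0))  =[neg_neg →]=  0    ⊢ (- ((- (- b)) + 0))
(4) (- (- b))  =[neg_neg →]=  b    ⊢ (- (b + 0))
(5) (b + 0)  =[add_zero →]=  b    ⊢ (- b)
(6) b  =[mul_one ←]=  (b * 1)    ⊢ (- (b * 1))
(7) (b * 1)  =[mul_one ←]=  ((b * 1) * 1)    ⊢ (- ((b * 1) * 1))
(8) 1  =[add_zero ←]=  (1 + 0)    ⊢ (- ((b * 1) * (1 + 0)))
(9) 0  =[sub_self ←]=  (a + (- a))    ⊢ E2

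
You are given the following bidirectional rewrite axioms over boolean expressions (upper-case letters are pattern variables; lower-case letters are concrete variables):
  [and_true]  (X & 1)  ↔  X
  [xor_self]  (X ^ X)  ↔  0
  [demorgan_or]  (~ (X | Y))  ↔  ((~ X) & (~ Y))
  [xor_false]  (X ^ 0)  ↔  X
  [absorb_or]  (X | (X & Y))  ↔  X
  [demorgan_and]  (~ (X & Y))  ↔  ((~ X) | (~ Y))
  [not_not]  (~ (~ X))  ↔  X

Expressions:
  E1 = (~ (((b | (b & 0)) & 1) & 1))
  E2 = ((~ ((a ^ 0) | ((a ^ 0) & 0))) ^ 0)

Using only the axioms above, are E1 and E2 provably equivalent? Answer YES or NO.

All listed rules preserve value, hence provable equivalence implies equal values everywhere; look for a separating assignment.
a=0, b=1 gives E1 ↦ 0, E2 ↦ 1; values differ ⇒ not provably equivalent.

NO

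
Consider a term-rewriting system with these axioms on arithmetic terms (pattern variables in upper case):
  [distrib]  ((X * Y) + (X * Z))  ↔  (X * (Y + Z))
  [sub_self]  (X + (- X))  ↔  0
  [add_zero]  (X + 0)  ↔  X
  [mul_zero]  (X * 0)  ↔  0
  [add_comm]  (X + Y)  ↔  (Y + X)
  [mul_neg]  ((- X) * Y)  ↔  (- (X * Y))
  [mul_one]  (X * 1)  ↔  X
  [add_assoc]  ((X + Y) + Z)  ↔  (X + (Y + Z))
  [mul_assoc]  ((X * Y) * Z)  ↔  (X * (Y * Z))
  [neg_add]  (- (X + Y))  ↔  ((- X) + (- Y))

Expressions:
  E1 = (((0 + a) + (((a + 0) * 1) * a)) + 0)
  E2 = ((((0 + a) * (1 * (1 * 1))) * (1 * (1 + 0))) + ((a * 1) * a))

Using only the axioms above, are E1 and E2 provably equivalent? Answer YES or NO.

(1) ((a + 0) * 1)  =[mul_one →]=  (a + 0)    ⊢ (((0 + a) + ((a + 0) * a)) + 0)
(2) (((0 + a) + ((a + 0) * a)) + 0)  =[add_zero →]=  ((0 + a) + ((a + 0) * a))
(3) (a + 0)  =[add_zero →]=  a    ⊢ ((0 + a) + (a * a))
(4) (0 + a)  =[mul_one ←]=  ((0 + a) * 1)    ⊢ (((0 + a) * 1) + (a * a))
(5) (0 + a)  =[mul_one ←]=  ((0 + a) * 1)    ⊢ ((((0 + a) * 1) * 1) + (a * a))
(6) a  =[mul_one ←]=  (a * 1)    ⊢ ((((0 + a) * 1) * 1) + ((a * 1) * a))
(7) 1  =[mul_one ←]=  (1 * 1)    ⊢ ((((0 + a) * (1 * 1)) * 1) + ((a * 1) * a))
(8) 1  =[mul_one ←]=  (1 * 1)    ⊢ ((((0 + a) * (1 * 1)) * (1 * 1)) + ((a * 1) * a))
(9) 1  =[add_zero ←]=  (1 + 0)    ⊢ ((((0 + a) * (1 * 1)) * (1 * (1 + 0))) + ((a * 1) * a))
(10) 1  =[mul_one ←]=  (1 * 1)    ⊢ E2

YES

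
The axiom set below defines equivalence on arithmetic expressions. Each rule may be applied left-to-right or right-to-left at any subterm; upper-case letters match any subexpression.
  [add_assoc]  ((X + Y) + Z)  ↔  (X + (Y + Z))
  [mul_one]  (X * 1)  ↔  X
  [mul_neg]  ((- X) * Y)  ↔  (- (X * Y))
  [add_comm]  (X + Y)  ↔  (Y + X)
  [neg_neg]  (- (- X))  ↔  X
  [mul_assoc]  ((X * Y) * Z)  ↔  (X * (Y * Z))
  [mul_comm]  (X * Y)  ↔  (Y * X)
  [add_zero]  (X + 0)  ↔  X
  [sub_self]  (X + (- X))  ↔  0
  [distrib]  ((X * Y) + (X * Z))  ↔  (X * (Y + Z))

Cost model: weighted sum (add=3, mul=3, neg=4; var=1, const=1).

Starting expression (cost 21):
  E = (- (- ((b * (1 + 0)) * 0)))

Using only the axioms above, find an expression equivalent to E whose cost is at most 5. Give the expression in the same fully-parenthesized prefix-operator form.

(1) (- (- ((b * (1 + 0)) * 0)))  =[neg_neg →]=  ((b * (1 + 0)) * 0)
(2) (1 + 0)  =[add_zero →]=  1    ⊢ ((b * 1) * 0)
(3) (b * 1)  =[mul_one →]=  b    ⊢ cost 5, within 5

(b * 0)   [cost 5]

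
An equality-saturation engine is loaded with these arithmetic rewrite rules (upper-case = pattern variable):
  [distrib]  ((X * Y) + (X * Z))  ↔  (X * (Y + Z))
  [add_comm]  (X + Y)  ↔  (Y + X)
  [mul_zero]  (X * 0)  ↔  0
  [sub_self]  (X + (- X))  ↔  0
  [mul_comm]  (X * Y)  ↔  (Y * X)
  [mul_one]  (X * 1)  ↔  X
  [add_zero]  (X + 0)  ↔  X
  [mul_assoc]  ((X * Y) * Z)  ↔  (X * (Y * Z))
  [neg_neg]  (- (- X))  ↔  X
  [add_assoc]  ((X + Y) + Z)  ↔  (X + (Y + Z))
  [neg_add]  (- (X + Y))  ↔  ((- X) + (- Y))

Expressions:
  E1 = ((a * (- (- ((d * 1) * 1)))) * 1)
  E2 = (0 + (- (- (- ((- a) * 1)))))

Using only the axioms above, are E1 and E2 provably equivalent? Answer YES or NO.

NO

Every axiom is a valid identity, so a rewrite proof would force E1 and E2 to agree under every assignment.
At a=1, d=0: E1 = 0 but E2 = 1; they differ, so no derivation exists.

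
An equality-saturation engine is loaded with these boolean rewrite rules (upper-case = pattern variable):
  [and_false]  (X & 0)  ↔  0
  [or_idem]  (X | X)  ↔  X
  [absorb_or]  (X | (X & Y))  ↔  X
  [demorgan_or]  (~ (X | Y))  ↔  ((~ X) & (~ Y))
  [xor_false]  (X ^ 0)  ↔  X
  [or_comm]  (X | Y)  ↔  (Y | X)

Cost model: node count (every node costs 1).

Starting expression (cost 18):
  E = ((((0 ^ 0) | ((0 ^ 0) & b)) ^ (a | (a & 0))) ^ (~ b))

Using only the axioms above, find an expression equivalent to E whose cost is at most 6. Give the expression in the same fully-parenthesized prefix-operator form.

1. [absorb_or →] (a | (a & 0))  →  a;  E = ((((0 ^ 0) | ((0 ^ 0) & b)) ^ a) ^ (~ b))
2. [absorb_or →] ((0 ^ 0) | ((0 ^ 0) & b))  →  (0 ^ 0);  E = (((0 ^ 0) ^ a) ^ (~ b))
3. [xor_false →] (0 ^ 0)  →  0;  cost 6 ≤ 6, done

((0 ^ a) ^ (~ b))   [cost 6]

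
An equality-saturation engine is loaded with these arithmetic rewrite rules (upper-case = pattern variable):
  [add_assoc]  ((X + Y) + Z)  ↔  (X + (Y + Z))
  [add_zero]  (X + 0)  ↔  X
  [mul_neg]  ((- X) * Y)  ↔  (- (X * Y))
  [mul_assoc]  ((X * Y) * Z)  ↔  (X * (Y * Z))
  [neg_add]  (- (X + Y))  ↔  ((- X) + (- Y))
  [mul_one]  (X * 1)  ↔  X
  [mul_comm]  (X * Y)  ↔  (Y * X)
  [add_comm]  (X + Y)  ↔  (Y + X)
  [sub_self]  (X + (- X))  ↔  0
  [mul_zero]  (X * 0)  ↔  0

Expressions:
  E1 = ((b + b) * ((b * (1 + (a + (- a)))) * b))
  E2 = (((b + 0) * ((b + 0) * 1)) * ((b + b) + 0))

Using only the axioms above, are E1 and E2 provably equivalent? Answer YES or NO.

step 1: sub_self (→) rewrites (a + (- a)) into 0, now ((b + b) * ((b * (1 + 0)) * b))
step 2: add_zero (→) rewrites (1 + 0) into 1, now ((b + b) * ((b * 1) * b))
step 3: mul_one (→) rewrites (b * 1) into b, now ((b + b) * (b * b))
step 4: add_zero (←) rewrites b into (b + 0), now ((b + b) * ((b + 0) * b))
step 5: mul_one (←) rewrites b into (b * 1), now ((b + b) * ((b + 0) * (b * 1)))
step 6: mul_comm (→) rewrites ((b + b) * ((b + 0) * (b * 1))) into (((b + 0) * (b * 1)) * (b + b))
step 7: add_zero (←) rewrites (b + b) into ((b + b) + 0), now (((b + 0) * (b * 1)) * ((b + b) + 0))
step 8: add_zero (←) rewrites b into (b + 0), which is E2

YES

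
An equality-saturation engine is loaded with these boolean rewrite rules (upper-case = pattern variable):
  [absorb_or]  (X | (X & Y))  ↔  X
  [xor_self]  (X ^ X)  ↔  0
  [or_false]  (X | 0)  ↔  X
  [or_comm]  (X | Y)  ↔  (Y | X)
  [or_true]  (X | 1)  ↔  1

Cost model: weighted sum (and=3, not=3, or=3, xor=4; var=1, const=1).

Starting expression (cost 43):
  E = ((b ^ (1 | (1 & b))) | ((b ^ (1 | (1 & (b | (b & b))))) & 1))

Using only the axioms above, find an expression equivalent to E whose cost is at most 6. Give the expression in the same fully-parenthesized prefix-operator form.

step 1: absorb_or (→) rewrites (b | (b & b)) into b, now ((b ^ (1 | (1 & b))) | ((b ^ (1 | (1 & b))) & 1))
step 2: absorb_or (→) rewrites ((b ^ (1 | (1 & b))) | ((b ^ (1 | (1 & b))) & 1)) into (b ^ (1 | (1 & b)))
step 3: absorb_or (→) rewrites (1 | (1 & b)) into 1, reaching cost 6 (bound 6)

(b ^ 1)   [cost 6]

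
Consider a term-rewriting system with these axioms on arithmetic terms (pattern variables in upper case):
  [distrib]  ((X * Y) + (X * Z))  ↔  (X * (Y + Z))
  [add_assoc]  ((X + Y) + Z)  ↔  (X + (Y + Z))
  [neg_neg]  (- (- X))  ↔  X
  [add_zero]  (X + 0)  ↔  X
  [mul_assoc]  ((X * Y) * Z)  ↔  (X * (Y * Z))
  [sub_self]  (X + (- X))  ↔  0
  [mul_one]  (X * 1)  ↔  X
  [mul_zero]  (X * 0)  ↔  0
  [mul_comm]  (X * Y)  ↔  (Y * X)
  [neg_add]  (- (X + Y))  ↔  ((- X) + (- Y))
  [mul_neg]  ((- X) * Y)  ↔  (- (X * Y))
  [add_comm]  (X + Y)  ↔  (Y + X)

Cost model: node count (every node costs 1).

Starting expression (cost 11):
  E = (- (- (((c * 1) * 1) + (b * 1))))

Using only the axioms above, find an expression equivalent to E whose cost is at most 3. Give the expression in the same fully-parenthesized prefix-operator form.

(1) (c * 1)  =[mul_one →]=  c    ⊢ (- (- ((c * 1) + (b * 1))))
(2) (b * 1)  =[mul_one →]=  b    ⊢ (- (- ((c * 1) + b)))
(3) (c * 1)  =[mul_one →]=  c    ⊢ (- (- (c + b)))
(4) (- (- (c + b)))  =[neg_neg →]=  (c + b)    ⊢ cost 3, within 3

(c + b)   [cost 3]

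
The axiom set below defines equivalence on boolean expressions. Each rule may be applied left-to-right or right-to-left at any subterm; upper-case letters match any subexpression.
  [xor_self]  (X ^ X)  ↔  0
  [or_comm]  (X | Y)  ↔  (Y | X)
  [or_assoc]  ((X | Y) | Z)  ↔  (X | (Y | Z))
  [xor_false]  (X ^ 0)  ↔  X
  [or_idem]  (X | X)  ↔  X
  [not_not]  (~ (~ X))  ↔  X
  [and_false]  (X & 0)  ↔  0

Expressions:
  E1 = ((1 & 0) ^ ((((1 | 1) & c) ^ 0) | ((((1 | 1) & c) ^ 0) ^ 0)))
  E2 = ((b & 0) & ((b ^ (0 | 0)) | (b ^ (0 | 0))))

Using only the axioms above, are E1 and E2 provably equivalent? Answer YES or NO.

NO

The axioms are sound identities: if E1 ↔* E2 then E1 and E2 evaluate identically under any assignment.
Under b=0, c=1: E1 evaluates to 1, E2 to 0. Distinct ⇒ no rewrite sequence connects them.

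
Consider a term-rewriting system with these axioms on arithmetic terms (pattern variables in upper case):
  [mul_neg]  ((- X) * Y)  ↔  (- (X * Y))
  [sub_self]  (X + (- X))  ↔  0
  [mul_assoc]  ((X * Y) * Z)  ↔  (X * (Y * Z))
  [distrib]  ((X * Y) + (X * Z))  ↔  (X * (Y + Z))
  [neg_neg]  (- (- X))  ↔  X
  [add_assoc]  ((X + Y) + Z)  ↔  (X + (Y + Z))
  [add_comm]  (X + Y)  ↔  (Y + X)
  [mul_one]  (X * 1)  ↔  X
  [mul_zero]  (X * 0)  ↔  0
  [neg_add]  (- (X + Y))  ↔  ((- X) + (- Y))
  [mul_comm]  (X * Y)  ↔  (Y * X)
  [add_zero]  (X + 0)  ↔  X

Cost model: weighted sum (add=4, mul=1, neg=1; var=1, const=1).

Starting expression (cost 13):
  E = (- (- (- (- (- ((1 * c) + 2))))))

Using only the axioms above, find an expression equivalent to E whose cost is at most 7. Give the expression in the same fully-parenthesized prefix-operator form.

(- (c + 2))   [cost 7]

1. [neg_neg →] (- (- (- (- ((1 * c) + 2)))))  →  (- (- ((1 * c) + 2)));  E = (- (- (- ((1 * c) + 2))))
2. [mul_comm →] (1 * c)  →  (c * 1);  E = (- (- (- ((c * 1) + 2))))
3. [neg_neg →] (- (- ((c * 1) + 2)))  →  ((c * 1) + 2);  E = (- ((c * 1) + 2))
4. [mul_one →] (c * 1)  →  c;  cost 7 ≤ 7, done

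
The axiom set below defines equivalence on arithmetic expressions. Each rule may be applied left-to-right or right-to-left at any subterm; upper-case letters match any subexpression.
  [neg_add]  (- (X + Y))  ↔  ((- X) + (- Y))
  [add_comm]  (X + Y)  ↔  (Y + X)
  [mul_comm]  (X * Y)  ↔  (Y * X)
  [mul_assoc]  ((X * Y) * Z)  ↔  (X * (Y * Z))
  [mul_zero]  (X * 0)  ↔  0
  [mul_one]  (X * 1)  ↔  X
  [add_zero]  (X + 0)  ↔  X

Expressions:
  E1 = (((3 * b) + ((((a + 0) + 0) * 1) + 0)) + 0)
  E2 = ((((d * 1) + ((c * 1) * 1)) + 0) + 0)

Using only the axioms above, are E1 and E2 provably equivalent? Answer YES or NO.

Every axiom is a valid identity, so a rewrite proof would force E1 and E2 to agree under every assignment.
At a=0, b=0, c=0, d=1: E1 = 0 but E2 = 1; they differ, so no derivation exists.

NO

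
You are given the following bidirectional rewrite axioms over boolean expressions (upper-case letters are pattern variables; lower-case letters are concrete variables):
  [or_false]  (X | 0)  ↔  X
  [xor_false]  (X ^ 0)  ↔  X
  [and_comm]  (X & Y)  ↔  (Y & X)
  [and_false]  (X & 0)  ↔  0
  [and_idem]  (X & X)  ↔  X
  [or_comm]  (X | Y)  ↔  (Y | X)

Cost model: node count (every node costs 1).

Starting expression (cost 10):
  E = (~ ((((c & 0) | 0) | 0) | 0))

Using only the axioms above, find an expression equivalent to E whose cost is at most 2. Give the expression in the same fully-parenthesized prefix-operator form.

(~ 0)   [cost 2]

1. [or_false →] ((c & 0) | 0)  →  (c & 0);  E = (~ (((c & 0) | 0) | 0))
2. [or_false →] (((c & 0) | 0) | 0)  →  ((c & 0) | 0);  E = (~ ((c & 0) | 0))
3. [or_false →] ((c & 0) | 0)  →  (c & 0);  E = (~ (c & 0))
4. [and_false →] (c & 0)  →  0;  cost 2 ≤ 2, done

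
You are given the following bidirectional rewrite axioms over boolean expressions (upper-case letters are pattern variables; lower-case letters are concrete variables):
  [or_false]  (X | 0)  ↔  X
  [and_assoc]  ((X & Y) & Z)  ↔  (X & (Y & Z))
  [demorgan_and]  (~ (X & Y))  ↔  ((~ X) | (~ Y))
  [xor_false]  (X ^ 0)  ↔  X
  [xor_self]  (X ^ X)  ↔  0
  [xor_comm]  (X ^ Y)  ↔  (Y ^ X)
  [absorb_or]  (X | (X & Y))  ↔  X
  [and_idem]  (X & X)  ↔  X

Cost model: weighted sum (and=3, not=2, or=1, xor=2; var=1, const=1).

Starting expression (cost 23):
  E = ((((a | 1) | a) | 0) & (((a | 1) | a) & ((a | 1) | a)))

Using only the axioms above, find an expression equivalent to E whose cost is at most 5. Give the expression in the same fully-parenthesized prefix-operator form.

((a | 1) | a)   [cost 5]

1. [or_false →] (((a | 1) | a) | 0)  →  ((a | 1) | a);  E = (((a | 1) | a) & (((a | 1) | a) & ((a | 1) | a)))
2. [and_idem →] (((a | 1) | a) & ((a | 1) | a))  →  ((a | 1) | a);  E = (((a | 1) | a) & ((a | 1) | a))
3. [and_idem →] (((a | 1) | a) & ((a | 1) | a))  →  ((a | 1) | a);  cost 5 ≤ 5, done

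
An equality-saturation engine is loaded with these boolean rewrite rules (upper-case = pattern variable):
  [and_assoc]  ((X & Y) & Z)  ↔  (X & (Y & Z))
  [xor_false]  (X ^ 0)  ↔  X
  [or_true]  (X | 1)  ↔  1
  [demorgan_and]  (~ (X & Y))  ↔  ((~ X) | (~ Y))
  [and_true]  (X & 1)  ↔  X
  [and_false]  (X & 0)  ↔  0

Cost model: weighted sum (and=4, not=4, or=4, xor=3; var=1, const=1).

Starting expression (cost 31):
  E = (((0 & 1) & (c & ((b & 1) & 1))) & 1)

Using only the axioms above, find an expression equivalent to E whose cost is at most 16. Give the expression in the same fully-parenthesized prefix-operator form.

((0 & 1) & (c & b))   [cost 16]

step 1: and_true (→) rewrites (b & 1) into b, now (((0 & 1) & (c & (b & 1))) & 1)
step 2: and_true (→) rewrites (((0 & 1) & (c & (b & 1))) & 1) into ((0 & 1) & (c & (b & 1)))
step 3: and_true (→) rewrites (b & 1) into b, reaching cost 16 (bound 16)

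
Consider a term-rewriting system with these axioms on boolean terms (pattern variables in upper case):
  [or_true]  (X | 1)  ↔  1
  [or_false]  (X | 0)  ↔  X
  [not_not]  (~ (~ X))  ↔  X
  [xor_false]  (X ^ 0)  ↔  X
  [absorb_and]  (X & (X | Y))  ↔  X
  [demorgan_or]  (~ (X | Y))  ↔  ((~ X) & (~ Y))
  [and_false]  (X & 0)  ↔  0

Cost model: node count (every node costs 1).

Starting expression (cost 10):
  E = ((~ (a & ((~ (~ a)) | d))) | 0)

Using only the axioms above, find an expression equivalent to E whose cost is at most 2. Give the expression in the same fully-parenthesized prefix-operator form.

(~ a)   [cost 2]

step 1: or_false (→) rewrites ((~ (a & ((~ (~ a)) | d))) | 0) into (~ (a & ((~ (~ a)) | d)))
step 2: not_not (→) rewrites (~ (~ a)) into a, now (~ (a & (a | d)))
step 3: absorb_and (→) rewrites (a & (a | d)) into a, reaching cost 2 (bound 2)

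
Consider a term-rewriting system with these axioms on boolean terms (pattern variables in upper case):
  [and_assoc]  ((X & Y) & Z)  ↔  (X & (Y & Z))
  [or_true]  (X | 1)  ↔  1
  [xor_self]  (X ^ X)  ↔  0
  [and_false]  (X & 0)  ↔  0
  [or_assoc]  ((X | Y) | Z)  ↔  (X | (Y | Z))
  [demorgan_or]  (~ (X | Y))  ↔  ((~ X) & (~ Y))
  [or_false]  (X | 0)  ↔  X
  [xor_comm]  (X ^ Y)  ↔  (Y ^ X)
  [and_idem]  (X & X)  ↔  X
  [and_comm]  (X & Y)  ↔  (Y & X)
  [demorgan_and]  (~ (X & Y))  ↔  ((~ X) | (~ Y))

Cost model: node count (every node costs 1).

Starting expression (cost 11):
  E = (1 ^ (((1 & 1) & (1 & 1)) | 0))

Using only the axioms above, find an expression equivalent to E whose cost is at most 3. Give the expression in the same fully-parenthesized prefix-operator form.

step 1: and_idem (→) rewrites ((1 & 1) & (1 & 1)) into (1 & 1), now (1 ^ ((1 & 1) | 0))
step 2: or_false (→) rewrites ((1 & 1) | 0) into (1 & 1), now (1 ^ (1 & 1))
step 3: and_idem (→) rewrites (1 & 1) into 1, reaching cost 3 (bound 3)

(1 ^ 1)   [cost 3]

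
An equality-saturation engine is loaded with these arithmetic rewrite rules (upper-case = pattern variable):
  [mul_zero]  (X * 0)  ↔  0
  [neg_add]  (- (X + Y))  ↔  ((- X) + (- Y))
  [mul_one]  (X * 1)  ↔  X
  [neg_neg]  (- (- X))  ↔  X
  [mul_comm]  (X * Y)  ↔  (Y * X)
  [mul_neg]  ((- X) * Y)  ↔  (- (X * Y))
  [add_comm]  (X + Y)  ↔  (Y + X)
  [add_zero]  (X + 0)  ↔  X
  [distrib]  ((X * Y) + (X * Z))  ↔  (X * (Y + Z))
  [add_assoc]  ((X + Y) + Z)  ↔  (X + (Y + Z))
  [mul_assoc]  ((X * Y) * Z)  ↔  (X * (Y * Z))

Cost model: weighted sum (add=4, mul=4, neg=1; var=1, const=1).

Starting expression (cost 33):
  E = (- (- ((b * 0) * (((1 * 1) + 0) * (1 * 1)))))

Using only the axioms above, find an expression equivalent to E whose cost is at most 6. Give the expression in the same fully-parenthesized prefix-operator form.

(b * 0)   [cost 6]

(1) ((1 * 1) + 0)  =[add_zero →]=  (1 * 1)    ⊢ (- (- ((b * 0) * ((1 * 1) * (1 * 1)))))
(2) (1 * 1)  =[mul_one →]=  1    ⊢ (- (- ((b * 0) * ((1 * 1) * 1))))
(3) ((1 * 1) * 1)  =[mul_one →]=  (1 * 1)    ⊢ (- (- ((b * 0) * (1 * 1))))
(4) (- (- ((b * 0) * (1 * 1))))  =[neg_neg →]=  ((b * 0) * (1 * 1))
(5) (1 * 1)  =[mul_one →]=  1    ⊢ ((b * 0) * 1)
(6) ((b * 0) * 1)  =[mul_one →]=  (b * 0)    ⊢ cost 6, within 6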